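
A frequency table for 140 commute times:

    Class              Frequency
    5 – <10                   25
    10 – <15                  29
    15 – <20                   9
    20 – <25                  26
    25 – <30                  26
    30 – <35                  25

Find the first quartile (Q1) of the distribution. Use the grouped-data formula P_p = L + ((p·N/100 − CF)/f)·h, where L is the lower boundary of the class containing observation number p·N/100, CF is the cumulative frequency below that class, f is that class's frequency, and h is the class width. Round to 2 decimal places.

N = 140; target position k = 25/100 · 140 = 35.
Cumulative frequencies: 25, 54, 63, 89, 115, 140.
Observation 35 falls in the class 10 – <15.
L = 10, CF = 25, f = 29, h = 5.
P25 = 10 + ((35 − 25)/29)·5 = 10 + 1.72414 = 11.7241.

11.72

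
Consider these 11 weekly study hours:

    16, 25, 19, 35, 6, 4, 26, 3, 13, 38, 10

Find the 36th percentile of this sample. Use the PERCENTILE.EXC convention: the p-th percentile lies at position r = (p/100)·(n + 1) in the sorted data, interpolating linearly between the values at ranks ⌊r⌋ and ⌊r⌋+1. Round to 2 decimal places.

10.96

Sorted: 3, 4, 6, 10, 13, 16, 19, 25, 26, 35, 38.
n = 11.
r = (36/100)·(11 + 1) = 4.32.
Rank 4 is 10 and rank 5 is 13.
Interpolate: 10 + 0.32·(13 − 10) = 10 + 0.32·3 = 10.96.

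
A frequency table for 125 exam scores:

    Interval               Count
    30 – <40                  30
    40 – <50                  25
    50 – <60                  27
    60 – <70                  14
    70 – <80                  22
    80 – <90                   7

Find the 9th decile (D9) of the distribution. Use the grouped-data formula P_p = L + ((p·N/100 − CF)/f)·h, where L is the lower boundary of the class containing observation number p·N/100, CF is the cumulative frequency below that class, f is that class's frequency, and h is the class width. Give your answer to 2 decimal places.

77.50

N = 125; target position k = 90/100 · 125 = 112.5.
Cumulative frequencies: 30, 55, 82, 96, 118, 125.
Observation 112.5 falls in the class 70 – <80.
L = 70, CF = 96, f = 22, h = 10.
P90 = 70 + ((112.5 − 96)/22)·10 = 70 + 7.5 = 77.5.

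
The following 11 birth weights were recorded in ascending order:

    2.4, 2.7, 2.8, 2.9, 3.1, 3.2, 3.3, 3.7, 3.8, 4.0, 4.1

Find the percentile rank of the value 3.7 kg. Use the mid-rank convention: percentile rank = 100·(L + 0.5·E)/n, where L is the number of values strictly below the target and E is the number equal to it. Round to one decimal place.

Count below 3.7: L = 7; count equal: E = 1; n = 11.
Percentile rank = 100·(7 + 0.5·1)/11 = 100·7.5/11 = 68.18.

68.2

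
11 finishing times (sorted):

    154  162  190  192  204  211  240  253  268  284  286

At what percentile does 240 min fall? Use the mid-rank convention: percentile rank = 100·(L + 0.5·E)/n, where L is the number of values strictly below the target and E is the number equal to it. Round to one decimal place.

Count below 240: L = 6; count equal: E = 1; n = 11.
Percentile rank = 100·(6 + 0.5·1)/11 = 100·6.5/11 = 59.09.

59.1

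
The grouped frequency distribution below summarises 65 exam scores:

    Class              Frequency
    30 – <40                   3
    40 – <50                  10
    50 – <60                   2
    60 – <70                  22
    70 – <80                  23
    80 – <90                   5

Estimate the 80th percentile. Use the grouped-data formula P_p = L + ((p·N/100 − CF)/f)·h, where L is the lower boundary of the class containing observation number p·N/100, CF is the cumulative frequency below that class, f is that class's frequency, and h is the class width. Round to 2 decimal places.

N = 65; target position k = 80/100 · 65 = 52.
Cumulative frequencies: 3, 13, 15, 37, 60, 65.
Observation 52 falls in the class 70 – <80.
L = 70, CF = 37, f = 23, h = 10.
P80 = 70 + ((52 − 37)/23)·10 = 70 + 6.52174 = 76.5217.

76.52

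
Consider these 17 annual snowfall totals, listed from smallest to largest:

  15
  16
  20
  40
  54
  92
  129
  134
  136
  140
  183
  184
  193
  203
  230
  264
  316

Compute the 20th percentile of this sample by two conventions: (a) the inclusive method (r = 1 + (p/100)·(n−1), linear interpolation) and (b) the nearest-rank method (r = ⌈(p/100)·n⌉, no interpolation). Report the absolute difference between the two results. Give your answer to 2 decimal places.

n = 17.
(a) r = 4.2; between ranks 4 (40) and 5 (54): 42.8.
(b) the nearest-rank method: rank 4 → 40.
|42.8 − 40| = 2.8.

2.80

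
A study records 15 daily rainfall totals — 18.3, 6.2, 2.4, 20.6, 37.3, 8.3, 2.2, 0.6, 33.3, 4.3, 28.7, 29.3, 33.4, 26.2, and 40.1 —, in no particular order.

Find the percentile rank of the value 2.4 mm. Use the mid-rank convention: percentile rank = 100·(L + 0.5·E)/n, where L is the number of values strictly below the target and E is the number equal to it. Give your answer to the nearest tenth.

16.7

Sorted: 0.6, 2.2, 2.4, 4.3, 6.2, 8.3, 18.3, 20.6, 26.2, 28.7, 29.3, 33.3, 33.4, 37.3, 40.1.
Count below 2.4: L = 2; count equal: E = 1; n = 15.
Percentile rank = 100·(2 + 0.5·1)/15 = 100·2.5/15 = 16.67.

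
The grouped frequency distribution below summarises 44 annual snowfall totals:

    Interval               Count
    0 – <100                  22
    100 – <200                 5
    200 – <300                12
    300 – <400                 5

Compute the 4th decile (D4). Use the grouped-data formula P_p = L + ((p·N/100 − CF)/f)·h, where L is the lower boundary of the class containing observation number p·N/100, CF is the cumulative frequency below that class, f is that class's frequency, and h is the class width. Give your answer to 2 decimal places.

N = 44; target position k = 40/100 · 44 = 17.6.
Cumulative frequencies: 22, 27, 39, 44.
Observation 17.6 falls in the class 0 – <100.
L = 0, CF = 0, f = 22, h = 100.
P40 = 0 + ((17.6 − 0)/22)·100 = 0 + 80 = 80.

80.00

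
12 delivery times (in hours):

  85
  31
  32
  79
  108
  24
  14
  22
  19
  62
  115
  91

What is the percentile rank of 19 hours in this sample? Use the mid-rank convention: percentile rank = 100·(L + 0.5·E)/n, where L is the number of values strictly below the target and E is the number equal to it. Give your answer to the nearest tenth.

Sorted: 14, 19, 22, 24, 31, 32, 62, 79, 85, 91, 108, 115.
Count below 19: L = 1; count equal: E = 1; n = 12.
Percentile rank = 100·(1 + 0.5·1)/12 = 100·1.5/12 = 12.5.

12.5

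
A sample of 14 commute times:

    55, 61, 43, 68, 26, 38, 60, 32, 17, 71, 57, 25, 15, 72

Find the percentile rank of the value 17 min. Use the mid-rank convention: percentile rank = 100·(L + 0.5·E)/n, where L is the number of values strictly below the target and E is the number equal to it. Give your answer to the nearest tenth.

Sorted: 15, 17, 25, 26, 32, 38, 43, 55, 57, 60, 61, 68, 71, 72.
Count below 17: L = 1; count equal: E = 1; n = 14.
Percentile rank = 100·(1 + 0.5·1)/14 = 100·1.5/14 = 10.71.

10.7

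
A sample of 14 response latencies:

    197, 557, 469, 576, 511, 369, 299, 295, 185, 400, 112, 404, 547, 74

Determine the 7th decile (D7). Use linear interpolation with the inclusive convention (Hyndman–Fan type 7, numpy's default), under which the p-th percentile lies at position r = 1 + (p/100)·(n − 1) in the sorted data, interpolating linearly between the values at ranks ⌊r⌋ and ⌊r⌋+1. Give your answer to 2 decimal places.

473.20

Sorted: 74, 112, 185, 197, 295, 299, 369, 400, 404, 469, 511, 547, 557, 576.
n = 14.
r = 1 + (70/100)·(14 − 1) = 1 + 9.1 = 10.1.
Rank 10 is 469 and rank 11 is 511.
Interpolate: 469 + 0.1·(511 − 469) = 469 + 0.1·42 = 473.2.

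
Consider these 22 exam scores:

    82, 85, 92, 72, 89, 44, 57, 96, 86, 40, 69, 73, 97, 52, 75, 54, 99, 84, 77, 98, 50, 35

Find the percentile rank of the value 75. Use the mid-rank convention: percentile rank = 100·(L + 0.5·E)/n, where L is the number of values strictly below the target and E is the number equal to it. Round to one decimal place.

47.7

Sorted: 35, 40, 44, 50, 52, 54, 57, 69, 72, 73, 75, 77, 82, 84, 85, 86, 89, 92, 96, 97, 98, 99.
Count below 75: L = 10; count equal: E = 1; n = 22.
Percentile rank = 100·(10 + 0.5·1)/22 = 100·10.5/22 = 47.73.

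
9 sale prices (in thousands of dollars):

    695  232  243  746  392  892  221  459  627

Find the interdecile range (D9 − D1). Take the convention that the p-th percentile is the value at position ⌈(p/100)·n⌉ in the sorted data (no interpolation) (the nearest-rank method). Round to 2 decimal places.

671.00

Sorted: 221, 232, 243, 392, 459, 627, 695, 746, 892.
n = 9.
P10: rank ⌈10/100·9⌉ = 1 → 221.
P90: rank ⌈90/100·9⌉ = 9 → 892.
Difference: 892 − 221 = 671.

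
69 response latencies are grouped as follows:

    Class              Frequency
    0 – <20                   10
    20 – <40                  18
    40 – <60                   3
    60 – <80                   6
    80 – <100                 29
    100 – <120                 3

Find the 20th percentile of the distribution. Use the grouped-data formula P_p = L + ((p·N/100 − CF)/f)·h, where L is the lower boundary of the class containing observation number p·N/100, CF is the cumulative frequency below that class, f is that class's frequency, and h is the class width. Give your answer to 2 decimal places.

N = 69; target position k = 20/100 · 69 = 13.8.
Cumulative frequencies: 10, 28, 31, 37, 66, 69.
Observation 13.8 falls in the class 20 – <40.
L = 20, CF = 10, f = 18, h = 20.
P20 = 20 + ((13.8 − 10)/18)·20 = 20 + 4.22222 = 24.2222.

24.22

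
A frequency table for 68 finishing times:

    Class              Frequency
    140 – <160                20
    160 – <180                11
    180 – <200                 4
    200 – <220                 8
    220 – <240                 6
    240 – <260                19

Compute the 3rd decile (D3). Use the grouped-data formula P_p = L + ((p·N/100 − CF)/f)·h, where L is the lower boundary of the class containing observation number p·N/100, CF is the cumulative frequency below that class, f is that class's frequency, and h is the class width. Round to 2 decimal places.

N = 68; target position k = 30/100 · 68 = 20.4.
Cumulative frequencies: 20, 31, 35, 43, 49, 68.
Observation 20.4 falls in the class 160 – <180.
L = 160, CF = 20, f = 11, h = 20.
P30 = 160 + ((20.4 − 20)/11)·20 = 160 + 0.727273 = 160.727.

160.73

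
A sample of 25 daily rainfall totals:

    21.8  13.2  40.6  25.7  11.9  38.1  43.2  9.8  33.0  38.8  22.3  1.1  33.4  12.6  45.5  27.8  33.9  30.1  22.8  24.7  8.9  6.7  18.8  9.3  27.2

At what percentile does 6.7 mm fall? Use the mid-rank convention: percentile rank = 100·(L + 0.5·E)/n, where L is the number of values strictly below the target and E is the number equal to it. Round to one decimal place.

Sorted: 1.1, 6.7, 8.9, 9.3, 9.8, 11.9, 12.6, 13.2, 18.8, 21.8, 22.3, 22.8, 24.7, 25.7, 27.2, 27.8, 30.1, 33.0, 33.4, 33.9, 38.1, 38.8, 40.6, 43.2, 45.5.
Count below 6.7: L = 1; count equal: E = 1; n = 25.
Percentile rank = 100·(1 + 0.5·1)/25 = 100·1.5/25 = 6.

6.0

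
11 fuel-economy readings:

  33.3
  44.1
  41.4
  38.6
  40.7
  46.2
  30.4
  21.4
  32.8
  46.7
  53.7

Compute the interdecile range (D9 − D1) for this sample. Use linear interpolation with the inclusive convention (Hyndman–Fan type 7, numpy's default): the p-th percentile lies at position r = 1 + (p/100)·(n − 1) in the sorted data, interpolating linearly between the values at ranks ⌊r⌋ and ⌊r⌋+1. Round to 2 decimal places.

Sorted: 21.4, 30.4, 32.8, 33.3, 38.6, 40.7, 41.4, 44.1, 46.2, 46.7, 53.7.
n = 11.
P10: r = 2 (integer) → 30.4.
P90: r = 10 (integer) → 46.7.
Difference: 46.7 − 30.4 = 16.3.

16.30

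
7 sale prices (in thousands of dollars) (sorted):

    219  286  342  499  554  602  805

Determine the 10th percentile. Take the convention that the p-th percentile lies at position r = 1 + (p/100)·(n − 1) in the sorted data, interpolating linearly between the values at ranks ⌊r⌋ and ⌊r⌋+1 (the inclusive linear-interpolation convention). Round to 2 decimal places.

259.20

n = 7.
r = 1 + (10/100)·(7 − 1) = 1 + 0.6 = 1.6.
Rank 1 is 219 and rank 2 is 286.
Interpolate: 219 + 0.6·(286 − 219) = 219 + 0.6·67 = 259.2.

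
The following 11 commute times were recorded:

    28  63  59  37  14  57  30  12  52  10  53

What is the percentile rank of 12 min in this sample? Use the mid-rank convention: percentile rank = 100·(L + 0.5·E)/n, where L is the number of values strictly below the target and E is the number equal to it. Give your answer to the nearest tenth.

Sorted: 10, 12, 14, 28, 30, 37, 52, 53, 57, 59, 63.
Count below 12: L = 1; count equal: E = 1; n = 11.
Percentile rank = 100·(1 + 0.5·1)/11 = 100·1.5/11 = 13.64.

13.6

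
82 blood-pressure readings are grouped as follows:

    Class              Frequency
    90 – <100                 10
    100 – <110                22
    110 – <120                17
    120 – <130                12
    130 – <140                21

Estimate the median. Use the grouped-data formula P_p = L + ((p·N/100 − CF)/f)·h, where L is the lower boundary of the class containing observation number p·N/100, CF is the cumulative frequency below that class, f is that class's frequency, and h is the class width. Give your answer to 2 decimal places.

115.29

N = 82; target position k = 50/100 · 82 = 41.
Cumulative frequencies: 10, 32, 49, 61, 82.
Observation 41 falls in the class 110 – <120.
L = 110, CF = 32, f = 17, h = 10.
P50 = 110 + ((41 − 32)/17)·10 = 110 + 5.29412 = 115.294.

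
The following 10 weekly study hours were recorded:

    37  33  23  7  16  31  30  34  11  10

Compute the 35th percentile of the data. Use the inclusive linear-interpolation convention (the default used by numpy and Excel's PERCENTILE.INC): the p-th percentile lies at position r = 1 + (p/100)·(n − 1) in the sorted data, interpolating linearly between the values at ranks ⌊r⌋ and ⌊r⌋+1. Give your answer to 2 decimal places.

17.05

Sorted: 7, 10, 11, 16, 23, 30, 31, 33, 34, 37.
n = 10.
r = 1 + (35/100)·(10 − 1) = 1 + 3.15 = 4.15.
Rank 4 is 16 and rank 5 is 23.
Interpolate: 16 + 0.15·(23 − 16) = 16 + 0.15·7 = 17.05.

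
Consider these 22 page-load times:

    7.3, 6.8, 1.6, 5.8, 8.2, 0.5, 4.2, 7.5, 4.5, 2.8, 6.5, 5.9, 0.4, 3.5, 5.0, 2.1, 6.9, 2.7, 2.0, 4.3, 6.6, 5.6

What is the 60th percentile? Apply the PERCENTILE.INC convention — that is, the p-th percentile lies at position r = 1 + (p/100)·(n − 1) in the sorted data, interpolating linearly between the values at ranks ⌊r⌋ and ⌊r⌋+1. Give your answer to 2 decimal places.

5.72

Sorted: 0.4, 0.5, 1.6, 2.0, 2.1, 2.7, 2.8, 3.5, 4.2, 4.3, 4.5, 5.0, 5.6, 5.8, 5.9, 6.5, 6.6, 6.8, 6.9, 7.3, 7.5, 8.2.
n = 22.
r = 1 + (60/100)·(22 − 1) = 1 + 12.6 = 13.6.
Rank 13 is 5.6 and rank 14 is 5.8.
Interpolate: 5.6 + 0.6·(5.8 − 5.6) = 5.6 + 0.6·0.2 = 5.72.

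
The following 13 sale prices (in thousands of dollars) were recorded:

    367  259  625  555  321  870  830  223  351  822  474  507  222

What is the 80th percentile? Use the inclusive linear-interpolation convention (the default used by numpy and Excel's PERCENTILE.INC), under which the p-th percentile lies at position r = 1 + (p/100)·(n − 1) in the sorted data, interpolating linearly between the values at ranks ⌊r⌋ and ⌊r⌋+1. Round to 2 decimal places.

Sorted: 222, 223, 259, 321, 351, 367, 474, 507, 555, 625, 822, 830, 870.
n = 13.
r = 1 + (80/100)·(13 − 1) = 1 + 9.6 = 10.6.
Rank 10 is 625 and rank 11 is 822.
Interpolate: 625 + 0.6·(822 − 625) = 625 + 0.6·197 = 743.2.

743.20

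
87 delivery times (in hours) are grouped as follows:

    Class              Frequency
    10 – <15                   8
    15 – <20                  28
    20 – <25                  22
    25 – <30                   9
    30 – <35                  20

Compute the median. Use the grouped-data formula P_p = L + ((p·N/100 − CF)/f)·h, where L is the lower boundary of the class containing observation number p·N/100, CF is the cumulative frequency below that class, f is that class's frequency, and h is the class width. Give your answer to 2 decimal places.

N = 87; target position k = 50/100 · 87 = 43.5.
Cumulative frequencies: 8, 36, 58, 67, 87.
Observation 43.5 falls in the class 20 – <25.
L = 20, CF = 36, f = 22, h = 5.
P50 = 20 + ((43.5 − 36)/22)·5 = 20 + 1.70455 = 21.7045.

21.70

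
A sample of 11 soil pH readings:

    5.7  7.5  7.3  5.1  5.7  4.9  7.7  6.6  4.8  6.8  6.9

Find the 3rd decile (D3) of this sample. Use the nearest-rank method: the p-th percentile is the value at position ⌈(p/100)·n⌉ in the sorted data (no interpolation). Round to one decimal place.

Sorted: 4.8, 4.9, 5.1, 5.7, 5.7, 6.6, 6.8, 6.9, 7.3, 7.5, 7.7.
n = 11.
Position = ⌈30/100 · 11⌉ = ⌈3.3⌉ = 4.
The value at rank 4 is 5.7.

5.7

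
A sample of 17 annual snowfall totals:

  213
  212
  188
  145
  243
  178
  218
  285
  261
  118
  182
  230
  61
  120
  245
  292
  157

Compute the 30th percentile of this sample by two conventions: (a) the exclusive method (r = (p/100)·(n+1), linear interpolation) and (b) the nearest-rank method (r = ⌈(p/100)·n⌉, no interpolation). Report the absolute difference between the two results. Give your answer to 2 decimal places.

12.60

Sorted: 61, 118, 120, 145, 157, 178, 182, 188, 212, 213, 218, 230, 243, 245, 261, 285, 292.
n = 17.
(a) r = 5.4; between ranks 5 (157) and 6 (178): 165.4.
(b) the nearest-rank method: rank 6 → 178.
|165.4 − 178| = 12.6.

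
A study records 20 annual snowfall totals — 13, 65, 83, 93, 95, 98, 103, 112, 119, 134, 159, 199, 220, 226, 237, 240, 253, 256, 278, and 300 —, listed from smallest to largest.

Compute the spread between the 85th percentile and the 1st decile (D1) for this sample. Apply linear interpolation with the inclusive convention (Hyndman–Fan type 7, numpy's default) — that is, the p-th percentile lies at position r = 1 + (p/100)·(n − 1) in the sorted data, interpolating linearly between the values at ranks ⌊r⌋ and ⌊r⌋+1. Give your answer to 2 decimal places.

172.25

n = 20.
P10: r = 2.9; ranks 2–3 are 65, 83; interpolating gives 81.2.
P85: r = 17.15; ranks 17–18 are 253, 256; interpolating gives 253.45.
Difference: 253.45 − 81.2 = 172.25.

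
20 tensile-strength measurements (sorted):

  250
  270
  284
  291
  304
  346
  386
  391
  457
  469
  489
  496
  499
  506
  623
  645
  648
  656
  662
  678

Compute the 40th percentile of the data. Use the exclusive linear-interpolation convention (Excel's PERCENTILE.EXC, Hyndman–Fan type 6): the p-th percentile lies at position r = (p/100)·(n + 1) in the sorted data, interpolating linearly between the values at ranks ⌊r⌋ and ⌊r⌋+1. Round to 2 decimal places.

417.40

n = 20.
r = (40/100)·(20 + 1) = 8.4.
Rank 8 is 391 and rank 9 is 457.
Interpolate: 391 + 0.4·(457 − 391) = 391 + 0.4·66 = 417.4.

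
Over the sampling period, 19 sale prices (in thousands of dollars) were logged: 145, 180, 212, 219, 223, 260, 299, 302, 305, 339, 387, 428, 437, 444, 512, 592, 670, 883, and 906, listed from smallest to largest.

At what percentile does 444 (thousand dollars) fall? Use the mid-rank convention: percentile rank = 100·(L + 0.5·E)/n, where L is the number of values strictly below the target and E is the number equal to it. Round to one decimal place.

Count below 444: L = 13; count equal: E = 1; n = 19.
Percentile rank = 100·(13 + 0.5·1)/19 = 100·13.5/19 = 71.05.

71.1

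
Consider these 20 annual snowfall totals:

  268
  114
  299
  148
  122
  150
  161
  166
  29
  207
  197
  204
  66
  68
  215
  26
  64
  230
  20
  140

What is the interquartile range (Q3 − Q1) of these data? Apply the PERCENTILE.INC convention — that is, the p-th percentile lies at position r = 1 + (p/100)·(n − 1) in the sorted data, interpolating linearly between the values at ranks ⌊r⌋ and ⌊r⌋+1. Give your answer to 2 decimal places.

Sorted: 20, 26, 29, 64, 66, 68, 114, 122, 140, 148, 150, 161, 166, 197, 204, 207, 215, 230, 268, 299.
n = 20.
P25: r = 5.75; ranks 5–6 are 66, 68; interpolating gives 67.5.
P75: r = 15.25; ranks 15–16 are 204, 207; interpolating gives 204.75.
Difference: 204.75 − 67.5 = 137.25.

137.25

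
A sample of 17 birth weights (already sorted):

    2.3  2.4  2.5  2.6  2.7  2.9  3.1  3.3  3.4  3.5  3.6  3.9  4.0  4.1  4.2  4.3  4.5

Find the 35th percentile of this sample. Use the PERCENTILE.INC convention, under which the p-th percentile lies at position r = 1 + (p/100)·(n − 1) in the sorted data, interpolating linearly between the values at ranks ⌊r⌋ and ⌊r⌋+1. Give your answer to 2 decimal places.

3.02

n = 17.
r = 1 + (35/100)·(17 − 1) = 1 + 5.6 = 6.6.
Rank 6 is 2.9 and rank 7 is 3.1.
Interpolate: 2.9 + 0.6·(3.1 − 2.9) = 2.9 + 0.6·0.2 = 3.02.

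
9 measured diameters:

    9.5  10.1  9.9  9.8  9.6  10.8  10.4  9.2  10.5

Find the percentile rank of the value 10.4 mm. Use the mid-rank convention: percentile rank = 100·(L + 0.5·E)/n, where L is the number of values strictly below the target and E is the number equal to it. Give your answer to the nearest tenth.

Sorted: 9.2, 9.5, 9.6, 9.8, 9.9, 10.1, 10.4, 10.5, 10.8.
Count below 10.4: L = 6; count equal: E = 1; n = 9.
Percentile rank = 100·(6 + 0.5·1)/9 = 100·6.5/9 = 72.22.

72.2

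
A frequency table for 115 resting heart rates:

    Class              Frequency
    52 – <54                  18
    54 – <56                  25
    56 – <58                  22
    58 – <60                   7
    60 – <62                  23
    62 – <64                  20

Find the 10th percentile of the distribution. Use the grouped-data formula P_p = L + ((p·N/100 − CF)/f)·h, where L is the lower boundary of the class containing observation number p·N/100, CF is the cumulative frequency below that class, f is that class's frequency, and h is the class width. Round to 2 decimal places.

N = 115; target position k = 10/100 · 115 = 11.5.
Cumulative frequencies: 18, 43, 65, 72, 95, 115.
Observation 11.5 falls in the class 52 – <54.
L = 52, CF = 0, f = 18, h = 2.
P10 = 52 + ((11.5 − 0)/18)·2 = 52 + 1.27778 = 53.2778.

53.28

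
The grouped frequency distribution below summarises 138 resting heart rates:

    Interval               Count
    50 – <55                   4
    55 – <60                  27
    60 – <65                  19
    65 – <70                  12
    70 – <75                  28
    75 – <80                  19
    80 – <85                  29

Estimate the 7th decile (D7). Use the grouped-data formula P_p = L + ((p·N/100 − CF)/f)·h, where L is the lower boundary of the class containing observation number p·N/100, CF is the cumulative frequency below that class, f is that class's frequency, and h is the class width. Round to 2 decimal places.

N = 138; target position k = 70/100 · 138 = 96.6.
Cumulative frequencies: 4, 31, 50, 62, 90, 109, 138.
Observation 96.6 falls in the class 75 – <80.
L = 75, CF = 90, f = 19, h = 5.
P70 = 75 + ((96.6 − 90)/19)·5 = 75 + 1.73684 = 76.7368.

76.74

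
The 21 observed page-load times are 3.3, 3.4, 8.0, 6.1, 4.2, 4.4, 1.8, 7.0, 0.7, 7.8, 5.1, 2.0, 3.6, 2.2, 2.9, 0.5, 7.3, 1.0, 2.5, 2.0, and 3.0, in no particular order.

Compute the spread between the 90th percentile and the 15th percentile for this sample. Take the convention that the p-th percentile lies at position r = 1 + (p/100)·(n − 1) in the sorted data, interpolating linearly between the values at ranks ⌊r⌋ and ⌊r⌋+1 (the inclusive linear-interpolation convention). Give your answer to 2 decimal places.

5.50

Sorted: 0.5, 0.7, 1.0, 1.8, 2.0, 2.0, 2.2, 2.5, 2.9, 3.0, 3.3, 3.4, 3.6, 4.2, 4.4, 5.1, 6.1, 7.0, 7.3, 7.8, 8.0.
n = 21.
P15: r = 4 (integer) → 1.8.
P90: r = 19 (integer) → 7.3.
Difference: 7.3 − 1.8 = 5.5.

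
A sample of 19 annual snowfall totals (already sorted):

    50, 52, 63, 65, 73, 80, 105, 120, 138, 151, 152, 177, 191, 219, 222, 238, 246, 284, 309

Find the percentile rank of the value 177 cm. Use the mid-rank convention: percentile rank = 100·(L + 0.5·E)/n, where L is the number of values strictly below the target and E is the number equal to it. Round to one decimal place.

60.5

Count below 177: L = 11; count equal: E = 1; n = 19.
Percentile rank = 100·(11 + 0.5·1)/19 = 100·11.5/19 = 60.53.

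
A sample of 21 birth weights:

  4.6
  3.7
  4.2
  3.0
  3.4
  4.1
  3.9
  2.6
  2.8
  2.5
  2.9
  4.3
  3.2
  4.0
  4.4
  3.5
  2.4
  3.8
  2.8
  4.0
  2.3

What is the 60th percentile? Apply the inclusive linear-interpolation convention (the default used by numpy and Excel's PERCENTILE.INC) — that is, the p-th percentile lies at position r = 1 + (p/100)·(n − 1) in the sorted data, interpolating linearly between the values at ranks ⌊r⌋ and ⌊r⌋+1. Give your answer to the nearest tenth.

Sorted: 2.3, 2.4, 2.5, 2.6, 2.8, 2.8, 2.9, 3.0, 3.2, 3.4, 3.5, 3.7, 3.8, 3.9, 4.0, 4.0, 4.1, 4.2, 4.3, 4.4, 4.6.
n = 21.
r = 1 + (60/100)·(21 − 1) = 1 + 12 = 13.
r is an integer, so P60 is the value at rank 13: 3.8.

3.8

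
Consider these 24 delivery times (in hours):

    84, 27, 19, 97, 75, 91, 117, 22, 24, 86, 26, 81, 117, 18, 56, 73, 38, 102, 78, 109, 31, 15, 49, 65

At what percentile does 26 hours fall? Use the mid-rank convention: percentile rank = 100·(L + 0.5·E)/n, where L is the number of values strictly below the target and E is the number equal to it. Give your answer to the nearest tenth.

22.9

Sorted: 15, 18, 19, 22, 24, 26, 27, 31, 38, 49, 56, 65, 73, 75, 78, 81, 84, 86, 91, 97, 102, 109, 117, 117.
Count below 26: L = 5; count equal: E = 1; n = 24.
Percentile rank = 100·(5 + 0.5·1)/24 = 100·5.5/24 = 22.92.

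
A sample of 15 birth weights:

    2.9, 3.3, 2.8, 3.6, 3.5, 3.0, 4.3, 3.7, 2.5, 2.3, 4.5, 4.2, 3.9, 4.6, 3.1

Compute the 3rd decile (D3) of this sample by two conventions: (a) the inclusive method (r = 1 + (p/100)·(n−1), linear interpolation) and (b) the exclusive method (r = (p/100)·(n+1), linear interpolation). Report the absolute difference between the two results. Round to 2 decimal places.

Sorted: 2.3, 2.5, 2.8, 2.9, 3.0, 3.1, 3.3, 3.5, 3.6, 3.7, 3.9, 4.2, 4.3, 4.5, 4.6.
n = 15.
(a) r = 5.2; between ranks 5 (3.0) and 6 (3.1): 3.02.
(b) r = 4.8; between ranks 4 (2.9) and 5 (3.0): 2.98.
|3.02 − 2.98| = 0.04.

0.04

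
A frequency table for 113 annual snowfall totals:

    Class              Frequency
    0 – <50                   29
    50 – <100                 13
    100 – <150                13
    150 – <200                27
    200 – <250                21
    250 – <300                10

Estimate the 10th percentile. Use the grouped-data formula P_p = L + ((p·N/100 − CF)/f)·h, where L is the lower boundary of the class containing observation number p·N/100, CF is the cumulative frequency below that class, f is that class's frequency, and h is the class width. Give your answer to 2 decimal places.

N = 113; target position k = 10/100 · 113 = 11.3.
Cumulative frequencies: 29, 42, 55, 82, 103, 113.
Observation 11.3 falls in the class 0 – <50.
L = 0, CF = 0, f = 29, h = 50.
P10 = 0 + ((11.3 − 0)/29)·50 = 0 + 19.4828 = 19.4828.

19.48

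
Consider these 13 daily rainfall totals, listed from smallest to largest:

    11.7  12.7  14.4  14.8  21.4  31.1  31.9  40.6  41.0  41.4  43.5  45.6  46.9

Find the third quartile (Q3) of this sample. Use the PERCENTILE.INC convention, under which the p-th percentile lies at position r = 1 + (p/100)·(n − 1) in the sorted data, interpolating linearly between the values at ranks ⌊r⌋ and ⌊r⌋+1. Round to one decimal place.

41.4

n = 13.
r = 1 + (75/100)·(13 − 1) = 1 + 9 = 10.
r is an integer, so P75 is the value at rank 10: 41.4.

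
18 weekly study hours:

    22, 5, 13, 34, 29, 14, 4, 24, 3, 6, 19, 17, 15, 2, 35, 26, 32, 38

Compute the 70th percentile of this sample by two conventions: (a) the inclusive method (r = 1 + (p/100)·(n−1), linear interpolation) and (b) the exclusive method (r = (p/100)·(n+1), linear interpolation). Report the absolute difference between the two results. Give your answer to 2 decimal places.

1.10

Sorted: 2, 3, 4, 5, 6, 13, 14, 15, 17, 19, 22, 24, 26, 29, 32, 34, 35, 38.
n = 18.
(a) r = 12.9; between ranks 12 (24) and 13 (26): 25.8.
(b) r = 13.3; between ranks 13 (26) and 14 (29): 26.9.
|25.8 − 26.9| = 1.1.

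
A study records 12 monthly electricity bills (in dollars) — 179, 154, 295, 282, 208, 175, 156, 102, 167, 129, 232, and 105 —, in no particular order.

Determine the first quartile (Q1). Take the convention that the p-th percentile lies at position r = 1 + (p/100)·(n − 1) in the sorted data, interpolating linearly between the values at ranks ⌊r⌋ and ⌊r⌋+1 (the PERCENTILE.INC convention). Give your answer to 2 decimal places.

Sorted: 102, 105, 129, 154, 156, 167, 175, 179, 208, 232, 282, 295.
n = 12.
r = 1 + (25/100)·(12 − 1) = 1 + 2.75 = 3.75.
Rank 3 is 129 and rank 4 is 154.
Interpolate: 129 + 0.75·(154 − 129) = 129 + 0.75·25 = 147.75.

147.75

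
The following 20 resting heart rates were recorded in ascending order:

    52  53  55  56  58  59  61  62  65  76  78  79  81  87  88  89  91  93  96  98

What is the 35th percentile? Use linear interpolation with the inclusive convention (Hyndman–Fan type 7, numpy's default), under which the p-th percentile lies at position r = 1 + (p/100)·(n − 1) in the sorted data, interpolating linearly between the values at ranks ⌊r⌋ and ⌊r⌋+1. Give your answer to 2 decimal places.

61.65

n = 20.
r = 1 + (35/100)·(20 − 1) = 1 + 6.65 = 7.65.
Rank 7 is 61 and rank 8 is 62.
Interpolate: 61 + 0.65·(62 − 61) = 61 + 0.65·1 = 61.65.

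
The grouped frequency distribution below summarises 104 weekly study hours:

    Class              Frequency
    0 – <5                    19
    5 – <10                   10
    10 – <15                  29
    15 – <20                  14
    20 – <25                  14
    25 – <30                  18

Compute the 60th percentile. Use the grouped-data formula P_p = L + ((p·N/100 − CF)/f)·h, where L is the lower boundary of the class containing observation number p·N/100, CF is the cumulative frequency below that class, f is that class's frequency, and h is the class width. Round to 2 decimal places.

N = 104; target position k = 60/100 · 104 = 62.4.
Cumulative frequencies: 19, 29, 58, 72, 86, 104.
Observation 62.4 falls in the class 15 – <20.
L = 15, CF = 58, f = 14, h = 5.
P60 = 15 + ((62.4 − 58)/14)·5 = 15 + 1.57143 = 16.5714.

16.57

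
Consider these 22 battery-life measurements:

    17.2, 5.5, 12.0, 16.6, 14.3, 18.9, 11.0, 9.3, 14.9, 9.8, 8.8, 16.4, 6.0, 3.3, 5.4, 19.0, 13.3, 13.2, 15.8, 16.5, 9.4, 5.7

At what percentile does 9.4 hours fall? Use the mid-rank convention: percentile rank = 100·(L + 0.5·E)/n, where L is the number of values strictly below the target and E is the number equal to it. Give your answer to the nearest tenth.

Sorted: 3.3, 5.4, 5.5, 5.7, 6.0, 8.8, 9.3, 9.4, 9.8, 11.0, 12.0, 13.2, 13.3, 14.3, 14.9, 15.8, 16.4, 16.5, 16.6, 17.2, 18.9, 19.0.
Count below 9.4: L = 7; count equal: E = 1; n = 22.
Percentile rank = 100·(7 + 0.5·1)/22 = 100·7.5/22 = 34.09.

34.1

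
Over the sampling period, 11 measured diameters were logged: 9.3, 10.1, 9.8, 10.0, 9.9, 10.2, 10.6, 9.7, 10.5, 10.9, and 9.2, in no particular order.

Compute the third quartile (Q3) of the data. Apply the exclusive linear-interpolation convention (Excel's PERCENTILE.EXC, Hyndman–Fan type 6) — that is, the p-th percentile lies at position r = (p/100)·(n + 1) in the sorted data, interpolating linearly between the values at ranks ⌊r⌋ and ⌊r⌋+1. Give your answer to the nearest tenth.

Sorted: 9.2, 9.3, 9.7, 9.8, 9.9, 10.0, 10.1, 10.2, 10.5, 10.6, 10.9.
n = 11.
r = (75/100)·(11 + 1) = 9.
r is an integer, so P75 is the value at rank 9: 10.5.

10.5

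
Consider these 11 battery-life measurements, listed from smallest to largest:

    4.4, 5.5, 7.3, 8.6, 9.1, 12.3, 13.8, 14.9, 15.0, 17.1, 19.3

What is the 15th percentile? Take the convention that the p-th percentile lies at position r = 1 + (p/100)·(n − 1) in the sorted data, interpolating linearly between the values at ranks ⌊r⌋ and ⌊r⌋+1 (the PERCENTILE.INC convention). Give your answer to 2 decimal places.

6.40

n = 11.
r = 1 + (15/100)·(11 − 1) = 1 + 1.5 = 2.5.
Rank 2 is 5.5 and rank 3 is 7.3.
Interpolate: 5.5 + 0.5·(7.3 − 5.5) = 5.5 + 0.5·1.8 = 6.4.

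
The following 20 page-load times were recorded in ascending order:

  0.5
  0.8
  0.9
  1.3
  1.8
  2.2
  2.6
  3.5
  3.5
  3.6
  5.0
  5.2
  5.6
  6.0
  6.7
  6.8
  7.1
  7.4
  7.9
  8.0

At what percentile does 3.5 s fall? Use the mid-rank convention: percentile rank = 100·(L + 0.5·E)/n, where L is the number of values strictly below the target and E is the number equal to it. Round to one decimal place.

40.0

Count below 3.5: L = 7; count equal: E = 2; n = 20.
Percentile rank = 100·(7 + 0.5·2)/20 = 100·8/20 = 40.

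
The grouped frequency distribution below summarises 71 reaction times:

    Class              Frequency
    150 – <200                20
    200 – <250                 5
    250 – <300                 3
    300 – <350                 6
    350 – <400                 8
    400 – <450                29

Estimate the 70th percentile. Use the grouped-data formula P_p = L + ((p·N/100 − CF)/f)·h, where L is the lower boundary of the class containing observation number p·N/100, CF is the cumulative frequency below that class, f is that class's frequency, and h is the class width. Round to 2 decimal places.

N = 71; target position k = 70/100 · 71 = 49.7.
Cumulative frequencies: 20, 25, 28, 34, 42, 71.
Observation 49.7 falls in the class 400 – <450.
L = 400, CF = 42, f = 29, h = 50.
P70 = 400 + ((49.7 − 42)/29)·50 = 400 + 13.2759 = 413.276.

413.28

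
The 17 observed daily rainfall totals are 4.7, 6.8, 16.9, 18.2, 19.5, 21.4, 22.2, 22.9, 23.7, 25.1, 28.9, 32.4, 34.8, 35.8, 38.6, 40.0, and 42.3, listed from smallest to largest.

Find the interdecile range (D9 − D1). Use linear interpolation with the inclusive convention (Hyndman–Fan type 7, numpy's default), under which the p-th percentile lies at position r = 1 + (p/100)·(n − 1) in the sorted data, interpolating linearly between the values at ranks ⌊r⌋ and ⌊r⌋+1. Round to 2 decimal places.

26.30

n = 17.
P10: r = 2.6; ranks 2–3 are 6.8, 16.9; interpolating gives 12.86.
P90: r = 15.4; ranks 15–16 are 38.6, 40.0; interpolating gives 39.16.
Difference: 39.16 − 12.86 = 26.3.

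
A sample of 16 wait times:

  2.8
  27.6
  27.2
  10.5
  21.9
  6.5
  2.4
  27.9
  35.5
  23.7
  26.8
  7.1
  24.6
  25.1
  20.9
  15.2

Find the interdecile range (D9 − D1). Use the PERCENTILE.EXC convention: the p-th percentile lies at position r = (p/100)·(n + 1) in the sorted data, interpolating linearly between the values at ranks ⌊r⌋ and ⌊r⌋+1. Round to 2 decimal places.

Sorted: 2.4, 2.8, 6.5, 7.1, 10.5, 15.2, 20.9, 21.9, 23.7, 24.6, 25.1, 26.8, 27.2, 27.6, 27.9, 35.5.
n = 16.
P10: r = 1.7; ranks 1–2 are 2.4, 2.8; interpolating gives 2.68.
P90: r = 15.3; ranks 15–16 are 27.9, 35.5; interpolating gives 30.18.
Difference: 30.18 − 2.68 = 27.5.

27.50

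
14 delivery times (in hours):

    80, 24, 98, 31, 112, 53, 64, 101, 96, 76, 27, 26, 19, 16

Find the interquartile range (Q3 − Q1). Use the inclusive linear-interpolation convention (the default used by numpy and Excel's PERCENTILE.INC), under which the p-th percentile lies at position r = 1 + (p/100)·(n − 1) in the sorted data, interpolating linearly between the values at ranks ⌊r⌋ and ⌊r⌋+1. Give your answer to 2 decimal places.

65.75

Sorted: 16, 19, 24, 26, 27, 31, 53, 64, 76, 80, 96, 98, 101, 112.
n = 14.
P25: r = 4.25; ranks 4–5 are 26, 27; interpolating gives 26.25.
P75: r = 10.75; ranks 10–11 are 80, 96; interpolating gives 92.
Difference: 92 − 26.25 = 65.75.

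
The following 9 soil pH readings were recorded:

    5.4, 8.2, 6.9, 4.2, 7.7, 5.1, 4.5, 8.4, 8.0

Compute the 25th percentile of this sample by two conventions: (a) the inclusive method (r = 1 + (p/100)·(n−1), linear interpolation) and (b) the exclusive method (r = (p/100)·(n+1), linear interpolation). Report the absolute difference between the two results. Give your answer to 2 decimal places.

Sorted: 4.2, 4.5, 5.1, 5.4, 6.9, 7.7, 8.0, 8.2, 8.4.
n = 9.
(a) r = 3 → value at rank 3 = 5.1.
(b) r = 2.5; between ranks 2 (4.5) and 3 (5.1): 4.8.
|5.1 − 4.8| = 0.3.

0.30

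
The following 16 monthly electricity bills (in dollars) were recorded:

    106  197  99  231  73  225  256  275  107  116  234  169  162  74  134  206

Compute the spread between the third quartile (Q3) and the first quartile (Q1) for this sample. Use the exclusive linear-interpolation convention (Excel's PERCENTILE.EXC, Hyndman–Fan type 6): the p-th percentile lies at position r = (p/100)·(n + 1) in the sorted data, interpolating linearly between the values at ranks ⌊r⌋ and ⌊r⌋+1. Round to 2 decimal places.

123.25

Sorted: 73, 74, 99, 106, 107, 116, 134, 162, 169, 197, 206, 225, 231, 234, 256, 275.
n = 16.
P25: r = 4.25; ranks 4–5 are 106, 107; interpolating gives 106.25.
P75: r = 12.75; ranks 12–13 are 225, 231; interpolating gives 229.5.
Difference: 229.5 − 106.25 = 123.25.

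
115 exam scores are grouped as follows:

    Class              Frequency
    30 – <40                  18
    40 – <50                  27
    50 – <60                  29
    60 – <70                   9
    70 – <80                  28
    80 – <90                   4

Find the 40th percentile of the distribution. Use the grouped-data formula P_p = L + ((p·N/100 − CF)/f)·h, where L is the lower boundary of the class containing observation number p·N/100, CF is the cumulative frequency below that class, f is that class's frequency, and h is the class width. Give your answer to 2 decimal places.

50.34

N = 115; target position k = 40/100 · 115 = 46.
Cumulative frequencies: 18, 45, 74, 83, 111, 115.
Observation 46 falls in the class 50 – <60.
L = 50, CF = 45, f = 29, h = 10.
P40 = 50 + ((46 − 45)/29)·10 = 50 + 0.344828 = 50.3448.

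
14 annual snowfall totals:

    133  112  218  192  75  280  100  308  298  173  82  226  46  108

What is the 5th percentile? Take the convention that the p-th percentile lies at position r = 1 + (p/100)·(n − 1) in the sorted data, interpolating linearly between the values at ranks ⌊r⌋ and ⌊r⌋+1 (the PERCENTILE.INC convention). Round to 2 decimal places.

64.85

Sorted: 46, 75, 82, 100, 108, 112, 133, 173, 192, 218, 226, 280, 298, 308.
n = 14.
r = 1 + (5/100)·(14 − 1) = 1 + 0.65 = 1.65.
Rank 1 is 46 and rank 2 is 75.
Interpolate: 46 + 0.65·(75 − 46) = 46 + 0.65·29 = 64.85.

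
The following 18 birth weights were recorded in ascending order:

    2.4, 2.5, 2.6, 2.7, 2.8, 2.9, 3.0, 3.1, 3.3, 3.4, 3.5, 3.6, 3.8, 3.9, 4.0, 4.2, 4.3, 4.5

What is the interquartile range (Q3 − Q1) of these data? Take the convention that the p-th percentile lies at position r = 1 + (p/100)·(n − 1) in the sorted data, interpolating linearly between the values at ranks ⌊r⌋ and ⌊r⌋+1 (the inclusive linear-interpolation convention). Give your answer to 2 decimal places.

n = 18.
P25: r = 5.25; ranks 5–6 are 2.8, 2.9; interpolating gives 2.825.
P75: r = 13.75; ranks 13–14 are 3.8, 3.9; interpolating gives 3.875.
Difference: 3.875 − 2.825 = 1.05.

1.05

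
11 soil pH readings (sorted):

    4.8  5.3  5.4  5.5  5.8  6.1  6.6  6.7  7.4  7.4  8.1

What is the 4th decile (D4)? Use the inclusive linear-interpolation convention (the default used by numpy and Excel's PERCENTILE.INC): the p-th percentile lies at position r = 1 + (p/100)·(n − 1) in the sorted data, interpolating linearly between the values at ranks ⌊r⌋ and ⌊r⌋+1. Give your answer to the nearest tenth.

5.8

n = 11.
r = 1 + (40/100)·(11 − 1) = 1 + 4 = 5.
r is an integer, so P40 is the value at rank 5: 5.8.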